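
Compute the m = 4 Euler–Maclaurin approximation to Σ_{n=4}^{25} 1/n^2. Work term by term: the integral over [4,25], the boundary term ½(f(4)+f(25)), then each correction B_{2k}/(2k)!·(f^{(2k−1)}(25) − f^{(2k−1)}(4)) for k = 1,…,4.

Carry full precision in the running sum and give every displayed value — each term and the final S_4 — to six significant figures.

The integral term ∫_4^25 1/x^2 dx = 0.210000.
Endpoint term: (f(4) + f(25))/2 = (0.0625000 + 0.00160000)/2 = 0.0320500.
Running total after boundary: 0.242050.
k=1: B_{2}/(2)! × [f^{(1)}(25) − f^{(1)}(4)] = 1/12 × (-0.000128000 − (-0.0312500)) = 0.00259350.
Partial sum through k=1: 0.244643.
k=2: B_{4}/(4)! × [f^{(3)}(25) − f^{(3)}(4)] = −1/720 × (-2.45760e-06 − (-0.0234375)) = -3.25487e-05.
Partial sum through k=2: 0.244611.
k=3: B_{6}/(6)! × [f^{(5)}(25) − f^{(5)}(4)] = 1/30240 × (-1.17965e-07 − (-0.0439453)) = 1.45321e-06.
Partial sum through k=3: 0.244612.
k=4: B_{8}/(8)! × [f^{(7)}(25) − f^{(7)}(4)] = −1/1209600 × (-1.05696e-08 − (-0.153809)) = -1.27157e-07.

S_4 ≈ 0.244612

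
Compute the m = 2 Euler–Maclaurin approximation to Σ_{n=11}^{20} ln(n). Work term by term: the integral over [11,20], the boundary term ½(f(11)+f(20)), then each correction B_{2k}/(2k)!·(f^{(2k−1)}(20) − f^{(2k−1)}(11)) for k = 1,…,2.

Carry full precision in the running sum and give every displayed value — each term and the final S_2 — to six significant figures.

S_2 ≈ 27.2312

∫_11^20 ln(x) dx evaluates to 24.5378.
½[f(11) + f(20)] = ½[2.39790 + 2.99573] = 2.69681.
Integral + boundary = 27.2346.
Order-1 term: 1/12 · (0.0500000 − 0.0909091) = -0.00340909.
Partial sum through k=1: 27.2312.
Order-2 term: −1/720 · (0.000250000 − 0.00150263) = 1.73976e-06.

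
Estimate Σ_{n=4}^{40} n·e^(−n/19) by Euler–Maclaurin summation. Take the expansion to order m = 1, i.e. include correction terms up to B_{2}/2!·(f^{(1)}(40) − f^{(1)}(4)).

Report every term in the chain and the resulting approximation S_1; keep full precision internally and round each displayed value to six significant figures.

S_1 ≈ 221.478

∫_4^40 x·e^(−x/19) dx evaluates to 217.486.
Endpoint term: (f(4) + f(40))/2 = (3.24063 + 4.87254)/2 = 4.05659.
Integral + boundary = 221.542.
Order-1 term: 1/12 · (-0.134636 − 0.639598) = -0.0645195.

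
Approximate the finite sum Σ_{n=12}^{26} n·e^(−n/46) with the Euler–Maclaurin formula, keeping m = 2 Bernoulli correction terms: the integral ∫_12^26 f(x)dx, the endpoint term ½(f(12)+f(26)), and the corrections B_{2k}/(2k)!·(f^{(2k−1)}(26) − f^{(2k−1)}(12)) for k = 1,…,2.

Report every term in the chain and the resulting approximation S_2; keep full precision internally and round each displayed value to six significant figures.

S_2 ≈ 185.360

Integral: ∫_12^26 x·e^(−x/46) dx = 173.378.
Endpoint term: (f(12) + f(26))/2 = (9.24458 + 14.7742)/2 = 12.0094.
So far: 185.387.
k=1: B_{2}/(2)! × [f^{(1)}(26) − f^{(1)}(12)] = 1/12 × (0.247059 − 0.569412) = -0.0268627.
After k=1: 185.360.
k=2: B_{4}/(4)! × [f^{(3)}(26) − f^{(3)}(12)] = −1/720 × (0.000653843 − 0.000997247) = 4.76950e-07.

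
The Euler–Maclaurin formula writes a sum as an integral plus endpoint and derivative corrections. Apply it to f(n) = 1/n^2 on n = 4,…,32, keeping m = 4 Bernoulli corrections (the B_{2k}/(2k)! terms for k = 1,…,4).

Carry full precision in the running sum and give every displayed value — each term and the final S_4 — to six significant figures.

∫_4^32 1/x^2 dx evaluates to 0.218750.
Endpoint term: (f(4) + f(32))/2 = (0.0625000 + 0.000976562)/2 = 0.0317383.
So far: 0.250488.
Correction k=1: B_{2}/2! · (f^{(1)}(32) − f^{(1)}(4)) = 1/12 · (-6.10352e-05 − (-0.0312500)) = 0.00259908.
After k=1: 0.253087.
Correction k=2: B_{4}/4! · (f^{(3)}(32) − f^{(3)}(4)) = −1/720 · (-7.15256e-07 − (-0.0234375)) = -3.25511e-05.
After k=2: 0.253055.
Correction k=3: B_{6}/6! · (f^{(5)}(32) − f^{(5)}(4)) = 1/30240 · (-2.09548e-08 − (-0.0439453)) = 1.45322e-06.
After k=3: 0.253056.
Correction k=4: B_{8}/8! · (f^{(7)}(32) − f^{(7)}(4)) = −1/1209600 · (-1.14596e-09 − (-0.153809)) = -1.27157e-07.

S_4 ≈ 0.253056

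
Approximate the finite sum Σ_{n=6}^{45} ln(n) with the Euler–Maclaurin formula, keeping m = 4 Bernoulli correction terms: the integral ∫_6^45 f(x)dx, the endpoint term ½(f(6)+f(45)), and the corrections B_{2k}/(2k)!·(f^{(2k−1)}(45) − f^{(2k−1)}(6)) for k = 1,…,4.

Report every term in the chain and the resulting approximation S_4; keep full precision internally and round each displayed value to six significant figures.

S_4 ≈ 124.336

The integral term ∫_6^45 ln(x) dx = 121.549.
Boundary: ½(f(6) + f(45)) = ½(1.79176 + 3.80666) = 2.79921.
Running total after boundary: 124.348.
k=1: B_{2}/(2)! × [f^{(1)}(45) − f^{(1)}(6)] = 1/12 × (0.0222222 − 0.166667) = -0.0120370.
Partial sum through k=1: 124.336.
k=2: B_{4}/(4)! × [f^{(3)}(45) − f^{(3)}(6)] = −1/720 × (2.19479e-05 − 0.00925926) = 1.28296e-05.
Partial sum through k=2: 124.336.
k=3: B_{6}/(6)! × [f^{(5)}(45) − f^{(5)}(6)] = 1/30240 × (1.30061e-07 − 0.00308642) = -1.02060e-07.
Partial sum through k=3: 124.336.
k=4: B_{8}/(8)! × [f^{(7)}(45) − f^{(7)}(6)] = −1/1209600 × (1.92684e-09 − 0.00257202) = 2.12633e-09.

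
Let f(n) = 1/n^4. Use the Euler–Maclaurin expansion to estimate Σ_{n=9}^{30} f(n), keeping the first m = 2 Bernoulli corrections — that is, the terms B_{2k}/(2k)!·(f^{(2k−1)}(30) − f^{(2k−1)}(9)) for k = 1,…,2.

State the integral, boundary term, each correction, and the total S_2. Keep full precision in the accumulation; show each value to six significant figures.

S_2 ≈ 0.000527323

∫_9^30 1/x^4 dx evaluates to 0.000444902.
Endpoint term: (f(9) + f(30))/2 = (0.000152416 + 1.23457e-06)/2 = 7.68252e-05.
So far: 0.000521727.
k=1: B_{2}/(2)! × [f^{(1)}(30) − f^{(1)}(9)] = 1/12 × (-1.64609e-07 − (-6.77404e-05)) = 5.63131e-06.
Running total after k=1: 0.000527358.
k=2: B_{4}/(4)! × [f^{(3)}(30) − f^{(3)}(9)] = −1/720 × (-5.48697e-09 − (-2.50890e-05)) = -3.48382e-08.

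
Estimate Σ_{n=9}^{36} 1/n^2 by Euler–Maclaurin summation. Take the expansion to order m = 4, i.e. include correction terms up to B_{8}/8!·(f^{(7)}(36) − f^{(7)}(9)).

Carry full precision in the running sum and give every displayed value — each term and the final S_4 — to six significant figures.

S_4 ≈ 0.0901165

The integral term ∫_9^36 1/x^2 dx = 0.0833333.
Boundary: ½(f(9) + f(36)) = ½(0.0123457 + 0.000771605) = 0.00655864.
Integral + boundary = 0.0898920.
Order-1 term: 1/12 · (-4.28669e-05 − (-0.00274348)) = 0.000225051.
Partial sum through k=1: 0.0901170.
Order-2 term: −1/720 · (-3.96916e-07 − (-0.000406442)) = -5.63952e-07.
Partial sum through k=2: 0.0901165.
Order-3 term: 1/30240 · (-9.18787e-09 − (-0.000150534)) = 4.97768e-09.
Partial sum through k=3: 0.0901165.
Order-4 term: −1/1209600 · (-3.97007e-10 − (-0.000104073)) = -8.60388e-11.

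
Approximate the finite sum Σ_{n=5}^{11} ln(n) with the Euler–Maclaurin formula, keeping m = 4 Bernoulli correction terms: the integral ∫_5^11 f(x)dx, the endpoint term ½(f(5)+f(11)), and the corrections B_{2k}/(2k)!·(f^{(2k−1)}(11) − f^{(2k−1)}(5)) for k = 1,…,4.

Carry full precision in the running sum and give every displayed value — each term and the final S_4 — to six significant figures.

Integral: ∫_5^11 ln(x) dx = 12.3297.
½[f(5) + f(11)] = ½[1.60944 + 2.39790] = 2.00367.
Running total after boundary: 14.3333.
k=1: B_{2}/(2)! × [f^{(1)}(11) − f^{(1)}(5)] = 1/12 × (0.0909091 − 0.200000) = -0.00909091.
After k=1: 14.3242.
k=2: B_{4}/(4)! × [f^{(3)}(11) − f^{(3)}(5)] = −1/720 × (0.00150263 − 0.0160000) = 2.01352e-05.
After k=2: 14.3243.
k=3: B_{6}/(6)! × [f^{(5)}(11) − f^{(5)}(5)] = 1/30240 × (0.000149021 − 0.00768000) = -2.49040e-07.
After k=3: 14.3243.
k=4: B_{8}/(8)! × [f^{(7)}(11) − f^{(7)}(5)] = −1/1209600 × (3.69474e-05 − 0.00921600) = 7.58850e-09.

S_4 ≈ 14.3243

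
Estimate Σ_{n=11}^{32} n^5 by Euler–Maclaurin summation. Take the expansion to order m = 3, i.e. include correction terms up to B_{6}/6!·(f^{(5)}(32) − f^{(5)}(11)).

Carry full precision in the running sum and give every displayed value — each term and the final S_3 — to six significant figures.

S_3 ≈ 1.95950e+08

The integral term ∫_11^32 x^5 dx = 1.78662e+08.
Boundary: ½(f(11) + f(32)) = ½(161051 + 3.35544e+07) = 1.68577e+07.
So far: 1.95519e+08.
Correction k=1: B_{2}/2! · (f^{(1)}(32) − f^{(1)}(11)) = 1/12 · (5.24288e+06 − 73205.0) = 430806.
After k=1: 1.95950e+08.
Correction k=2: B_{4}/4! · (f^{(3)}(32) − f^{(3)}(11)) = −1/720 · (61440.0 − 7260.00) = -75.2500.
After k=2: 1.95950e+08.
Correction k=3: B_{6}/6! · (f^{(5)}(32) − f^{(5)}(11)) = 1/30240 · (120.000 − 120.000) = 0.00000.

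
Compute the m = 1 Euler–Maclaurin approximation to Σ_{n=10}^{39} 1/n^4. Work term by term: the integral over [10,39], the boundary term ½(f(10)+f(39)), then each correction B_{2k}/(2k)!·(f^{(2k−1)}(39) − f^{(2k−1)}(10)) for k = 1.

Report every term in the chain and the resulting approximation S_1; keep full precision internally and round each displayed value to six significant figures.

S_1 ≈ 0.000381260

Integral: ∫_10^39 1/x^4 dx = 0.000327714.
Boundary: ½(f(10) + f(39)) = ½(0.000100000 + 4.32257e-07) = 5.02161e-05.
Integral + boundary = 0.000377930.
Order-1 term: 1/12 · (-4.43340e-08 − (-4.00000e-05)) = 3.32964e-06.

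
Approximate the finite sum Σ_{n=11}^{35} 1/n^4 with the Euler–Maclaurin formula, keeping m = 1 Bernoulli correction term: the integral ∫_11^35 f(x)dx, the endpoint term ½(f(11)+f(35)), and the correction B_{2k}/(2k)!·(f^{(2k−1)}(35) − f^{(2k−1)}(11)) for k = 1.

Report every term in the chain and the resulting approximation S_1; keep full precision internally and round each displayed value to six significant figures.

∫_11^35 1/x^4 dx evaluates to 0.000242664.
Boundary: ½(f(11) + f(35)) = ½(6.83013e-05 + 6.66389e-07) = 3.44839e-05.
So far: 0.000277148.
Correction k=1: B_{2}/2! · (f^{(1)}(35) − f^{(1)}(11)) = 1/12 · (-7.61587e-08 − (-2.48369e-05)) = 2.06339e-06.

S_1 ≈ 0.000279211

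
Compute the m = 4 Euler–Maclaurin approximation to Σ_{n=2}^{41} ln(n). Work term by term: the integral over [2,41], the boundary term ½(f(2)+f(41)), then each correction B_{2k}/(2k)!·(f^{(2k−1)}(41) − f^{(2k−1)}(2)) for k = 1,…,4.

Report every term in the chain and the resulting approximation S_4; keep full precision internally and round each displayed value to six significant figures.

S_4 ≈ 114.034

∫_2^41 ln(x) dx evaluates to 111.870.
Boundary: ½(f(2) + f(41)) = ½(0.693147 + 3.71357) = 2.20336.
Integral + boundary = 114.074.
Order-1 term: 1/12 · (0.0243902 − 0.500000) = -0.0396341.
Partial sum through k=1: 114.034.
Order-2 term: −1/720 · (2.90187e-05 − 0.250000) = 0.000347182.
Partial sum through k=2: 114.034.
Order-3 term: 1/30240 · (2.07153e-07 − 0.750000) = -2.48016e-05.
Partial sum through k=3: 114.034.
Order-4 term: −1/1209600 · (3.69697e-09 − 5.62500) = 4.65030e-06.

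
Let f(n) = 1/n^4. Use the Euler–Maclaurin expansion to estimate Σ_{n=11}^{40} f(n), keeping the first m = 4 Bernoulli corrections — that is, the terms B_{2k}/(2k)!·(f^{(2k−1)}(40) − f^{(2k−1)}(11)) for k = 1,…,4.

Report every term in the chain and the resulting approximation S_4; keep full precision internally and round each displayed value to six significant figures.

∫_11^40 1/x^4 dx evaluates to 0.000245230.
Endpoint term: (f(11) + f(40))/2 = (6.83013e-05 + 3.90625e-07)/2 = 3.43460e-05.
So far: 0.000279576.
Correction k=1: B_{2}/2! · (f^{(1)}(40) − f^{(1)}(11)) = 1/12 · (-3.90625e-08 − (-2.48369e-05)) = 2.06648e-06.
Running total after k=1: 0.000281642.
Correction k=2: B_{4}/4! · (f^{(3)}(40) − f^{(3)}(11)) = −1/720 · (-7.32422e-10 − (-6.15790e-06)) = -8.55162e-09.
Running total after k=2: 0.000281634.
Correction k=3: B_{6}/6! · (f^{(5)}(40) − f^{(5)}(11)) = 1/30240 · (-2.56348e-11 − (-2.84994e-06)) = 9.42431e-11.
Running total after k=3: 0.000281634.
Correction k=4: B_{8}/8! · (f^{(7)}(40) − f^{(7)}(11)) = −1/1209600 · (-1.44196e-12 − (-2.11979e-06)) = -1.75247e-12.

S_4 ≈ 0.000281634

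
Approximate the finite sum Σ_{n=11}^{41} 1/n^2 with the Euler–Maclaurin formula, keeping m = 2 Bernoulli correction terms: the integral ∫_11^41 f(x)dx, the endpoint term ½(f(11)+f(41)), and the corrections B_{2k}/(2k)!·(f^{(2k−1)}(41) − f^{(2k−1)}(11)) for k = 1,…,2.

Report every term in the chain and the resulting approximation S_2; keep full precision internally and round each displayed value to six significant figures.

Integral: ∫_11^41 1/x^2 dx = 0.0665188.
Endpoint term: (f(11) + f(41))/2 = (0.00826446 + 0.000594884)/2 = 0.00442967.
Integral + boundary = 0.0709485.
k=1: B_{2}/(2)! × [f^{(1)}(41) − f^{(1)}(11)] = 1/12 × (-2.90187e-05 − (-0.00150263)) = 0.000122801.
Partial sum through k=1: 0.0710713.
k=2: B_{4}/(4)! × [f^{(3)}(41) − f^{(3)}(11)] = −1/720 × (-2.07153e-07 − (-0.000149021)) = -2.06686e-07.

S_2 ≈ 0.0710711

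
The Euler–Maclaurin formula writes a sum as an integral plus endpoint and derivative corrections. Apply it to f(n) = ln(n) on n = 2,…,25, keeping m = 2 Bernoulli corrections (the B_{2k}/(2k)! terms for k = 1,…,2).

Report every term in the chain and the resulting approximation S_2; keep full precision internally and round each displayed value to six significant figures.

S_2 ≈ 58.0036

∫_2^25 ln(x) dx evaluates to 56.0856.
Boundary: ½(f(2) + f(25)) = ½(0.693147 + 3.21888) = 1.95601.
Running total after boundary: 58.0416.
Correction k=1: B_{2}/2! · (f^{(1)}(25) − f^{(1)}(2)) = 1/12 · (0.0400000 − 0.500000) = -0.0383333.
Running total after k=1: 58.0033.
Correction k=2: B_{4}/4! · (f^{(3)}(25) − f^{(3)}(2)) = −1/720 · (0.000128000 − 0.250000) = 0.000347044.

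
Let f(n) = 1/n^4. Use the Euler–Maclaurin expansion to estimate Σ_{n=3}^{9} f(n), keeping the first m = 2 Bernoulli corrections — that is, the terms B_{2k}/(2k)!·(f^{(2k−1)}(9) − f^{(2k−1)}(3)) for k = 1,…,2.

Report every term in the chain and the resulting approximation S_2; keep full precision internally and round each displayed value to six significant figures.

S_2 ≈ 0.0194274

Integral: ∫_3^9 1/x^4 dx = 0.0118884.
Boundary: ½(f(3) + f(9)) = ½(0.0123457 + 0.000152416) = 0.00624905.
Running total after boundary: 0.0181375.
Order-1 term: 1/12 · (-6.77404e-05 − (-0.0164609)) = 0.00136610.
After k=1: 0.0195036.
Order-2 term: −1/720 · (-2.50890e-05 − (-0.0548697)) = -7.61730e-05.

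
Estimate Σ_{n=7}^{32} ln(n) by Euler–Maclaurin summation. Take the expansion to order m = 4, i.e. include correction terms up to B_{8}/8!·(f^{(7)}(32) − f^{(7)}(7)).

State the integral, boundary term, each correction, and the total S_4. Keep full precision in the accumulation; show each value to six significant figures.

S_4 ≈ 74.9787

Integral: ∫_7^32 ln(x) dx = 72.2822.
½[f(7) + f(32)] = ½[1.94591 + 3.46574] = 2.70582.
Integral + boundary = 74.9880.
Order-1 term: 1/12 · (0.0312500 − 0.142857) = -0.00930060.
Running total after k=1: 74.9787.
Order-2 term: −1/720 · (6.10352e-05 − 0.00583090) = 8.01371e-06.
Running total after k=2: 74.9787.
Order-3 term: 1/30240 · (7.15256e-07 − 0.00142798) = -4.71978e-08.
Running total after k=3: 74.9787.
Order-4 term: −1/1209600 · (2.09548e-08 − 0.000874271) = 7.22760e-10.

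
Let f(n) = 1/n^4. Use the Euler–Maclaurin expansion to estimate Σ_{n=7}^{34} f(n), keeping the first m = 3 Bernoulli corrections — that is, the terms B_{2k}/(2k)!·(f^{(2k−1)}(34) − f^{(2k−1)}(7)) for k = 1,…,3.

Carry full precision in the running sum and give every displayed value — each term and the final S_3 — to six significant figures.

∫_7^34 1/x^4 dx evaluates to 0.000963336.
½[f(7) + f(34)] = ½[0.000416493 + 7.48315e-07] = 0.000208621.
Running total after boundary: 0.00117196.
Correction k=1: B_{2}/2! · (f^{(1)}(34) − f^{(1)}(7)) = 1/12 · (-8.80370e-08 − (-0.000237996)) = 1.98257e-05.
Running total after k=1: 0.00119178.
Correction k=2: B_{4}/4! · (f^{(3)}(34) − f^{(3)}(7)) = −1/720 · (-2.28470e-09 − (-0.000145712)) = -2.02374e-07.
Running total after k=2: 0.00119158.
Correction k=3: B_{6}/6! · (f^{(5)}(34) − f^{(5)}(7)) = 1/30240 · (-1.10677e-10 − (-0.000166528)) = 5.50687e-09.

S_3 ≈ 0.00119159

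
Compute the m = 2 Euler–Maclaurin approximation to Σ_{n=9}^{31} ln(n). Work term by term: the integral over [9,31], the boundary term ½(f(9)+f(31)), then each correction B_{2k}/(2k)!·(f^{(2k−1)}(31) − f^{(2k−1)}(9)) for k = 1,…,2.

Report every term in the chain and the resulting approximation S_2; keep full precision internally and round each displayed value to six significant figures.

The integral term ∫_9^31 ln(x) dx = 64.6786.
Endpoint term: (f(9) + f(31))/2 = (2.19722 + 3.43399)/2 = 2.81561.
Integral + boundary = 67.4942.
Order-1 term: 1/12 · (0.0322581 − 0.111111) = -0.00657109.
Running total after k=1: 67.4876.
Order-2 term: −1/720 · (6.71344e-05 − 0.00274348) = 3.71715e-06.

S_2 ≈ 67.4876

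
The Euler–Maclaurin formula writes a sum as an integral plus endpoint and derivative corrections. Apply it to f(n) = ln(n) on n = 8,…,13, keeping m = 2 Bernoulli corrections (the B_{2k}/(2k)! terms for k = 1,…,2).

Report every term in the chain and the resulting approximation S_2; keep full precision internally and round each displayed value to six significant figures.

Integral: ∫_8^13 ln(x) dx = 11.7088.
Endpoint term: (f(8) + f(13))/2 = (2.07944 + 2.56495)/2 = 2.32220.
So far: 14.0310.
Correction k=1: B_{2}/2! · (f^{(1)}(13) − f^{(1)}(8)) = 1/12 · (0.0769231 − 0.125000) = -0.00400641.
Running total after k=1: 14.0270.
Correction k=2: B_{4}/4! · (f^{(3)}(13) − f^{(3)}(8)) = −1/720 · (0.000910332 − 0.00390625) = 4.16100e-06.

S_2 ≈ 14.0270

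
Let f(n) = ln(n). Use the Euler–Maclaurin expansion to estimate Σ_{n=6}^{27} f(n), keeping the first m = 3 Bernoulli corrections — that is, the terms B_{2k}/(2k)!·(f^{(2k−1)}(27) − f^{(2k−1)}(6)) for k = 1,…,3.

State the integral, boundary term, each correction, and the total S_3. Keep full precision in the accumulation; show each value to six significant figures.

S_3 ≈ 59.7700

The integral term ∫_6^27 ln(x) dx = 57.2370.
Boundary: ½(f(6) + f(27)) = ½(1.79176 + 3.29584) = 2.54380.
Running total after boundary: 59.7808.
Order-1 term: 1/12 · (0.0370370 − 0.166667) = -0.0108025.
Running total after k=1: 59.7700.
Order-2 term: −1/720 · (0.000101611 − 0.00925926) = 1.27190e-05.
Running total after k=2: 59.7700.
Order-3 term: 1/30240 · (1.67260e-06 − 0.00308642) = -1.02009e-07.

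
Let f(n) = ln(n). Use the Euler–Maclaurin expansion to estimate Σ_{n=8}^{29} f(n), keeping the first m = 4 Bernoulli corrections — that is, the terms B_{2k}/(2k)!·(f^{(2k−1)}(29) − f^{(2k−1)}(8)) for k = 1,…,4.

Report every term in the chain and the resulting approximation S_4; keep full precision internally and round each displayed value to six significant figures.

S_4 ≈ 62.7319

∫_8^29 ln(x) dx evaluates to 60.0160.
½[f(8) + f(29)] = ½[2.07944 + 3.36730] = 2.72337.
So far: 62.7394.
Order-1 term: 1/12 · (0.0344828 − 0.125000) = -0.00754310.
Partial sum through k=1: 62.7319.
Order-2 term: −1/720 · (8.20042e-05 − 0.00390625) = 5.31145e-06.
Partial sum through k=2: 62.7319.
Order-3 term: 1/30240 · (1.17010e-06 − 0.000732422) = -2.41816e-08.
Partial sum through k=3: 62.7319.
Order-4 term: −1/1209600 · (4.17394e-08 − 0.000343323) = 2.83797e-10.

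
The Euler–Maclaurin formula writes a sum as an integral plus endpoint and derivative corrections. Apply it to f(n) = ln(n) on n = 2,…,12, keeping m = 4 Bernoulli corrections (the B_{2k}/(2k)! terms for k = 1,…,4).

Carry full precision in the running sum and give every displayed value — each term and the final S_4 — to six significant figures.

S_4 ≈ 19.9872

The integral term ∫_2^12 ln(x) dx = 18.4326.
Endpoint term: (f(2) + f(12))/2 = (0.693147 + 2.48491)/2 = 1.58903.
Running total after boundary: 20.0216.
k=1: B_{2}/(2)! × [f^{(1)}(12) − f^{(1)}(2)] = 1/12 × (0.0833333 − 0.500000) = -0.0347222.
Running total after k=1: 19.9869.
k=2: B_{4}/(4)! × [f^{(3)}(12) − f^{(3)}(2)] = −1/720 × (0.00115741 − 0.250000) = 0.000345615.
Running total after k=2: 19.9872.
k=3: B_{6}/(6)! × [f^{(5)}(12) − f^{(5)}(2)] = 1/30240 × (9.64506e-05 − 0.750000) = -2.47984e-05.
Running total after k=3: 19.9872.
k=4: B_{8}/(8)! × [f^{(7)}(12) − f^{(7)}(2)] = −1/1209600 × (2.00939e-05 − 5.62500) = 4.65028e-06.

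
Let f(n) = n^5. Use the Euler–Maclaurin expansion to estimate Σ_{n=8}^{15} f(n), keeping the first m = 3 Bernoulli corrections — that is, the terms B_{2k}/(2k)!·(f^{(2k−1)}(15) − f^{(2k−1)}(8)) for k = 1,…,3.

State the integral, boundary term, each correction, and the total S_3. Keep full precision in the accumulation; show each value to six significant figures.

S_3 ≈ 2.27019e+06

∫_8^15 x^5 dx evaluates to 1.85475e+06.
Boundary: ½(f(8) + f(15)) = ½(32768.0 + 759375) = 396072.
Running total after boundary: 2.25082e+06.
Correction k=1: B_{2}/2! · (f^{(1)}(15) − f^{(1)}(8)) = 1/12 · (253125 − 20480.0) = 19387.1.
Partial sum through k=1: 2.27021e+06.
Correction k=2: B_{4}/4! · (f^{(3)}(15) − f^{(3)}(8)) = −1/720 · (13500.0 − 3840.00) = -13.4167.
Partial sum through k=2: 2.27019e+06.
Correction k=3: B_{6}/6! · (f^{(5)}(15) − f^{(5)}(8)) = 1/30240 · (120.000 − 120.000) = 0.00000.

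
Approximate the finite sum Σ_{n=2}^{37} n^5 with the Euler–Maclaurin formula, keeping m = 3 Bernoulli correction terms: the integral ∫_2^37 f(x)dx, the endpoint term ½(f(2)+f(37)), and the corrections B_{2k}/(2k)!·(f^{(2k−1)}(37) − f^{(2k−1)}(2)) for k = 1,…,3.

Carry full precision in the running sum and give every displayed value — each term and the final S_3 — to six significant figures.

S_3 ≈ 4.63074e+08

Integral: ∫_2^37 x^5 dx = 4.27621e+08.
½[f(2) + f(37)] = ½[32.0000 + 6.93440e+07] = 3.46720e+07.
Integral + boundary = 4.62293e+08.
Correction k=1: B_{2}/2! · (f^{(1)}(37) − f^{(1)}(2)) = 1/12 · (9.37080e+06 − 80.0000) = 780894.
Partial sum through k=1: 4.63074e+08.
Correction k=2: B_{4}/4! · (f^{(3)}(37) − f^{(3)}(2)) = −1/720 · (82140.0 − 240.000) = -113.750.
Partial sum through k=2: 4.63074e+08.
Correction k=3: B_{6}/6! · (f^{(5)}(37) − f^{(5)}(2)) = 1/30240 · (120.000 − 120.000) = 0.00000.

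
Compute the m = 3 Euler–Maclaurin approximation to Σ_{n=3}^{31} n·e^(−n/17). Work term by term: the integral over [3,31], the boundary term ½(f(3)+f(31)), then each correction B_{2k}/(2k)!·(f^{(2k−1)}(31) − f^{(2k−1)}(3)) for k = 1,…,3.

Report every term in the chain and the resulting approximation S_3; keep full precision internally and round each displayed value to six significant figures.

Integral: ∫_3^31 x·e^(−x/17) dx = 153.249.
Endpoint term: (f(3) + f(31))/2 = (2.51467 + 5.00510)/2 = 3.75989.
Running total after boundary: 157.009.
k=1: B_{2}/(2)! × [f^{(1)}(31) − f^{(1)}(3)] = 1/12 × (-0.132963 − 0.690302) = -0.0686054.
Partial sum through k=1: 156.940.
k=2: B_{4}/(4)! × [f^{(3)}(31) − f^{(3)}(3)] = −1/720 × (0.000657256 − 0.00818944) = 1.04614e-05.
Partial sum through k=2: 156.940.
k=3: B_{6}/(6)! × [f^{(5)}(31) − f^{(5)}(3)] = 1/30240 × (6.14045e-06 − 4.84093e-05) = -1.39778e-09.

S_3 ≈ 156.940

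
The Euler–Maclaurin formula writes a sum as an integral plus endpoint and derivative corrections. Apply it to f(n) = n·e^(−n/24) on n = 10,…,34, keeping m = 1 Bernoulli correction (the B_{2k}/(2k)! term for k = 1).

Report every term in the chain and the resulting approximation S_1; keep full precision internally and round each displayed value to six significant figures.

S_1 ≈ 207.730

The integral term ∫_10^34 x·e^(−x/24) dx = 200.351.
½[f(10) + f(34)] = ½[6.59241 + 8.24572] = 7.41906.
Running total after boundary: 207.770.
Correction k=1: B_{2}/2! · (f^{(1)}(34) − f^{(1)}(10)) = 1/12 · (-0.101050 − 0.384557) = -0.0404673.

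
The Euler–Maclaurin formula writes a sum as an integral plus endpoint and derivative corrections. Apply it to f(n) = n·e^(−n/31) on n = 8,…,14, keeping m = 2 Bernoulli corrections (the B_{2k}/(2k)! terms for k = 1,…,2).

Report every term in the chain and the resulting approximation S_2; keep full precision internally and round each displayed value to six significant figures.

Integral: ∫_8^14 x·e^(−x/31) dx = 45.9496.
Endpoint term: (f(8) + f(14))/2 = (6.18036 + 8.91241)/2 = 7.54639.
Running total after boundary: 53.4960.
k=1: B_{2}/(2)! × [f^{(1)}(14) − f^{(1)}(8)] = 1/12 × (0.349104 − 0.573179) = -0.0186729.
Partial sum through k=1: 53.4773.
k=2: B_{4}/(4)! × [f^{(3)}(14) − f^{(3)}(8)] = −1/720 × (0.00168814 − 0.00220423) = 7.16795e-07.

S_2 ≈ 53.4773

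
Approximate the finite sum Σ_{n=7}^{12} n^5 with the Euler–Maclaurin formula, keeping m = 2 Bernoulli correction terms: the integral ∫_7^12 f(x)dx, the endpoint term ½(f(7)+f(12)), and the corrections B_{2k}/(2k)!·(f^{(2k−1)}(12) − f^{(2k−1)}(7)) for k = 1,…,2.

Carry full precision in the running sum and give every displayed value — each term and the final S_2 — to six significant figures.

The integral term ∫_7^12 x^5 dx = 478056.
Boundary: ½(f(7) + f(12)) = ½(16807.0 + 248832) = 132820.
Integral + boundary = 610875.
Order-1 term: 1/12 · (103680 − 12005.0) = 7639.58.
Partial sum through k=1: 618515.
Order-2 term: −1/720 · (8640.00 − 2940.00) = -7.91667.

S_2 ≈ 618507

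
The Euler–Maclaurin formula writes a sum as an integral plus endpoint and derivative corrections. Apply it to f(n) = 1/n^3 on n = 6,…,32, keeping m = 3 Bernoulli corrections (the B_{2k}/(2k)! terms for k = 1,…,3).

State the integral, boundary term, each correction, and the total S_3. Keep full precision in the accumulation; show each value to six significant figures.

S_3 ≈ 0.0159216

∫_6^32 1/x^3 dx evaluates to 0.0134006.
½[f(6) + f(32)] = ½[0.00462963 + 3.05176e-05] = 0.00233007.
Running total after boundary: 0.0157307.
Correction k=1: B_{2}/2! · (f^{(1)}(32) − f^{(1)}(6)) = 1/12 · (-2.86102e-06 − (-0.00231481)) = 0.000192663.
Partial sum through k=1: 0.0159233.
Correction k=2: B_{4}/4! · (f^{(3)}(32) − f^{(3)}(6)) = −1/720 · (-5.58794e-08 − (-0.00128601)) = -1.78604e-06.
Partial sum through k=2: 0.0159216.
Correction k=3: B_{6}/6! · (f^{(5)}(32) − f^{(5)}(6)) = 1/30240 · (-2.29193e-09 − (-0.00150034)) = 4.96144e-08.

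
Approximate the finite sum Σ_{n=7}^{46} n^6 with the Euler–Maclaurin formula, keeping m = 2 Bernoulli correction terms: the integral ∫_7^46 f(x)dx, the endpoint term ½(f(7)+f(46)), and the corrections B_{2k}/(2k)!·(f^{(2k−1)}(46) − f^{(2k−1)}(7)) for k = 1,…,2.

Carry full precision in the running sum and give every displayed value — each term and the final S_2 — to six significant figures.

S_2 ≈ 6.70997e+10

The integral term ∫_7^46 x^6 dx = 6.22595e+10.
Endpoint term: (f(7) + f(46))/2 = (117649 + 9.47430e+09)/2 = 4.73721e+09.
Integral + boundary = 6.69968e+10.
k=1: B_{2}/(2)! × [f^{(1)}(46) − f^{(1)}(7)] = 1/12 × (1.23578e+09 − 100842) = 1.02973e+08.
Partial sum through k=1: 6.70997e+10.
k=2: B_{4}/(4)! × [f^{(3)}(46) − f^{(3)}(7)] = −1/720 × (1.16803e+07 − 41160.0) = -16165.5.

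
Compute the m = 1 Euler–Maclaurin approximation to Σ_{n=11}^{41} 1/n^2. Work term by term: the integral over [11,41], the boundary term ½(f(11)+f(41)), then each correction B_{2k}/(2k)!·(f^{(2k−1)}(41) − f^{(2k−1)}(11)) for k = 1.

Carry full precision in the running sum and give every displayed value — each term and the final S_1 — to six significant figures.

S_1 ≈ 0.0710713

Integral: ∫_11^41 1/x^2 dx = 0.0665188.
Endpoint term: (f(11) + f(41))/2 = (0.00826446 + 0.000594884)/2 = 0.00442967.
Running total after boundary: 0.0709485.
Correction k=1: B_{2}/2! · (f^{(1)}(41) − f^{(1)}(11)) = 1/12 · (-2.90187e-05 − (-0.00150263)) = 0.000122801.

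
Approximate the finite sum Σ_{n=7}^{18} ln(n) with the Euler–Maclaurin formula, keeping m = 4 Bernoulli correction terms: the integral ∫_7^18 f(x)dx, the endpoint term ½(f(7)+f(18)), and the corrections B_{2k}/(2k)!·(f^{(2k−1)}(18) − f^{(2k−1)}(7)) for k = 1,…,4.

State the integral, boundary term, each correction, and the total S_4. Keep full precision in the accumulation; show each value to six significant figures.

S_4 ≈ 29.8162

Integral: ∫_7^18 ln(x) dx = 27.4053.
Endpoint term: (f(7) + f(18))/2 = (1.94591 + 2.89037)/2 = 2.41814.
So far: 29.8235.
Correction k=1: B_{2}/2! · (f^{(1)}(18) − f^{(1)}(7)) = 1/12 · (0.0555556 − 0.142857) = -0.00727513.
After k=1: 29.8162.
Correction k=2: B_{4}/4! · (f^{(3)}(18) − f^{(3)}(7)) = −1/720 · (0.000342936 − 0.00583090) = 7.62218e-06.
After k=2: 29.8162.
Correction k=3: B_{6}/6! · (f^{(5)}(18) − f^{(5)}(7)) = 1/30240 · (1.27013e-05 − 0.00142798) = -4.68014e-08.
After k=3: 29.8162.
Correction k=4: B_{8}/8! · (f^{(7)}(18) − f^{(7)}(7)) = −1/1209600 · (1.17605e-06 − 0.000874271) = 7.21805e-10.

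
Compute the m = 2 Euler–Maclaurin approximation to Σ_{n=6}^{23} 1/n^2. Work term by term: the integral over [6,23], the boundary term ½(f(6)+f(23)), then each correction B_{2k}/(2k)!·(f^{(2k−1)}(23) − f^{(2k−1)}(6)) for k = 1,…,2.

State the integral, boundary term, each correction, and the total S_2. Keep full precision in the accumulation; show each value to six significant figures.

∫_6^23 1/x^2 dx evaluates to 0.123188.
Boundary: ½(f(6) + f(23)) = ½(0.0277778 + 0.00189036) = 0.0148341.
Integral + boundary = 0.138022.
Correction k=1: B_{2}/2! · (f^{(1)}(23) − f^{(1)}(6)) = 1/12 · (-0.000164379 − (-0.00925926)) = 0.000757907.
Running total after k=1: 0.138780.
Correction k=2: B_{4}/4! · (f^{(3)}(23) − f^{(3)}(6)) = −1/720 · (-3.72883e-06 − (-0.00308642)) = -4.28152e-06.

S_2 ≈ 0.138776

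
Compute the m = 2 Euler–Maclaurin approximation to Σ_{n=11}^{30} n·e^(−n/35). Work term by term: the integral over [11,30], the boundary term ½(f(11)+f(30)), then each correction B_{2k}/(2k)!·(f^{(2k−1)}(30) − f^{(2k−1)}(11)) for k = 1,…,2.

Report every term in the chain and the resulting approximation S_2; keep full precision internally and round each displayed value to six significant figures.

The integral term ∫_11^30 x·e^(−x/35) dx = 210.351.
Boundary: ½(f(11) + f(30)) = ½(8.03341 + 12.7312) = 10.3823.
Running total after boundary: 220.734.
Order-1 term: 1/12 · (0.0606247 − 0.500784) = -0.0366800.
Partial sum through k=1: 220.697.
Order-2 term: −1/720 · (0.000742343 − 0.00160115) = 1.19278e-06.

S_2 ≈ 220.697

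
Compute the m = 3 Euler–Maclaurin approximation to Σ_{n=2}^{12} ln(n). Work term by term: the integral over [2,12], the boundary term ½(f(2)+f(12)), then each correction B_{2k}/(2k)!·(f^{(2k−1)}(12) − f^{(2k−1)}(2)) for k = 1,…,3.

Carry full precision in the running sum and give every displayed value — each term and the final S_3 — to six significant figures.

S_3 ≈ 19.9872

Integral: ∫_2^12 ln(x) dx = 18.4326.
Boundary: ½(f(2) + f(12)) = ½(0.693147 + 2.48491) = 1.58903.
Integral + boundary = 20.0216.
Correction k=1: B_{2}/2! · (f^{(1)}(12) − f^{(1)}(2)) = 1/12 · (0.0833333 − 0.500000) = -0.0347222.
Partial sum through k=1: 19.9869.
Correction k=2: B_{4}/4! · (f^{(3)}(12) − f^{(3)}(2)) = −1/720 · (0.00115741 − 0.250000) = 0.000345615.
Partial sum through k=2: 19.9872.
Correction k=3: B_{6}/6! · (f^{(5)}(12) − f^{(5)}(2)) = 1/30240 · (9.64506e-05 − 0.750000) = -2.47984e-05.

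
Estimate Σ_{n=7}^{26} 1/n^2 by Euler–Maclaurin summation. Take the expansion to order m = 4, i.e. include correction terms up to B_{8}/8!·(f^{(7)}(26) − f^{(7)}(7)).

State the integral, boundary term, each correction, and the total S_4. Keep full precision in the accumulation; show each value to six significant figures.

S_4 ≈ 0.115814

Integral: ∫_7^26 1/x^2 dx = 0.104396.
Endpoint term: (f(7) + f(26))/2 = (0.0204082 + 0.00147929)/2 = 0.0109437.
Running total after boundary: 0.115339.
Order-1 term: 1/12 · (-0.000113792 − (-0.00583090)) = 0.000476426.
After k=1: 0.115816.
Order-2 term: −1/720 · (-2.01997e-06 − (-0.00142798)) = -1.98050e-06.
After k=2: 0.115814.
Order-3 term: 1/30240 · (-8.96436e-08 − (-0.000874271)) = 2.89081e-08.
After k=3: 0.115814.
Order-4 term: −1/1209600 · (-7.42609e-09 − (-0.000999167)) = -8.26025e-10.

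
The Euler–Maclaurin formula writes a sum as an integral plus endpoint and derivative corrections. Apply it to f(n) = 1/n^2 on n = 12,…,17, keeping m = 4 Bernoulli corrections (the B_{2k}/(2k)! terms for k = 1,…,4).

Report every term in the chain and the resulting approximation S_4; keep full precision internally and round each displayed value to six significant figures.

∫_12^17 1/x^2 dx evaluates to 0.0245098.
Boundary: ½(f(12) + f(17)) = ½(0.00694444 + 0.00346021) = 0.00520233.
Running total after boundary: 0.0297121.
Order-1 term: 1/12 · (-0.000407083 − (-0.00115741)) = 6.25270e-05.
Partial sum through k=1: 0.0297747.
Order-2 term: −1/720 · (-1.69031e-05 − (-9.64506e-05)) = -1.10483e-07.
Partial sum through k=2: 0.0297745.
Order-3 term: 1/30240 · (-1.75465e-06 − (-2.00939e-05)) = 6.06456e-10.
Partial sum through k=3: 0.0297745.
Order-4 term: −1/1209600 · (-3.40001e-07 − (-7.81429e-06)) = -6.17914e-12.

S_4 ≈ 0.0297745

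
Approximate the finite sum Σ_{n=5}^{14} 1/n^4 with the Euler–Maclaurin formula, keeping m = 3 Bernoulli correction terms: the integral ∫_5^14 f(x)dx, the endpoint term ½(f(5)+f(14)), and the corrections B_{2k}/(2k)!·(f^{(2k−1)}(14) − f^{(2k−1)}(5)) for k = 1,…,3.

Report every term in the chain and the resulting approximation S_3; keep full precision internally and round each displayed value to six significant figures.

∫_5^14 1/x^4 dx evaluates to 0.00254519.
½[f(5) + f(14)] = ½[0.00160000 + 2.60308e-05] = 0.000813015.
So far: 0.00335820.
Correction k=1: B_{2}/2! · (f^{(1)}(14) − f^{(1)}(5)) = 1/12 · (-7.43738e-06 − (-0.00128000)) = 0.000106047.
After k=1: 0.00346425.
Correction k=2: B_{4}/4! · (f^{(3)}(14) − f^{(3)}(5)) = −1/720 · (-1.13837e-06 − (-0.00153600)) = -2.13175e-06.
After k=2: 0.00346212.
Correction k=3: B_{6}/6! · (f^{(5)}(14) − f^{(5)}(5)) = 1/30240 · (-3.25250e-07 − (-0.00344064)) = 1.13767e-07.

S_3 ≈ 0.00346223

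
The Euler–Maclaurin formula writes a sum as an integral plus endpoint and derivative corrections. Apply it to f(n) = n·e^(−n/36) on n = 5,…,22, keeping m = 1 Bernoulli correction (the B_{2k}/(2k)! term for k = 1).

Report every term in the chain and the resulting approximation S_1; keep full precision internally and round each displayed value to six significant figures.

S_1 ≈ 159.444

The integral term ∫_5^22 x·e^(−x/36) dx = 151.343.
Boundary: ½(f(5) + f(22)) = ½(4.35162 + 11.9404) = 8.14603.
Running total after boundary: 159.489.
Order-1 term: 1/12 · (0.211068 − 0.749446) = -0.0448648.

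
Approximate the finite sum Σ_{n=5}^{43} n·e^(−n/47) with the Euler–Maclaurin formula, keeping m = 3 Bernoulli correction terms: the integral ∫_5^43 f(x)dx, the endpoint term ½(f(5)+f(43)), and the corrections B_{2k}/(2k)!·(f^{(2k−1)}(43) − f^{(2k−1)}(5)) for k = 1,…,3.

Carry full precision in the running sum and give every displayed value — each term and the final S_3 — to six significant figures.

S_3 ≈ 513.782

∫_5^43 x·e^(−x/47) dx evaluates to 502.987.
Endpoint term: (f(5) + f(43))/2 = (4.49540 + 17.2240)/2 = 10.8597.
Integral + boundary = 513.846.
Correction k=1: B_{2}/2! · (f^{(1)}(43) − f^{(1)}(5)) = 1/12 · (0.0340901 − 0.803433) = -0.0641119.
Partial sum through k=1: 513.782.
Correction k=2: B_{4}/4! · (f^{(3)}(43) − f^{(3)}(5)) = −1/720 · (0.000378094 − 0.00117772) = 1.11060e-06.
Partial sum through k=2: 513.782.
Correction k=3: B_{6}/6! · (f^{(5)}(43) − f^{(5)}(5)) = 1/30240 · (3.35335e-07 − 9.01648e-07) = -1.87273e-11.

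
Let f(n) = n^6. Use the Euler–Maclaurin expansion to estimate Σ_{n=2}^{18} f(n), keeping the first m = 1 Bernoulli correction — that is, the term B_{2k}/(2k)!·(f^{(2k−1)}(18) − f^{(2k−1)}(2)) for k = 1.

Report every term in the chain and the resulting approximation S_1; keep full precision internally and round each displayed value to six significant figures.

Integral: ∫_2^18 x^6 dx = 8.74600e+07.
Endpoint term: (f(2) + f(18))/2 = (64.0000 + 3.40122e+07)/2 = 1.70061e+07.
Running total after boundary: 1.04466e+08.
Order-1 term: 1/12 · (1.13374e+07 − 192.000) = 944768.

S_1 ≈ 1.05411e+08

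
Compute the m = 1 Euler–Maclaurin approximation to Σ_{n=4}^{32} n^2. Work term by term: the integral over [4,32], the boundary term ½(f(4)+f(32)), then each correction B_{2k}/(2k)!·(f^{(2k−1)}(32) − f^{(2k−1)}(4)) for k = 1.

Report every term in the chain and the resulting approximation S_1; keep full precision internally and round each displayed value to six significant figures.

∫_4^32 x^2 dx evaluates to 10901.3.
Endpoint term: (f(4) + f(32))/2 = (16.0000 + 1024.00)/2 = 520.000.
Running total after boundary: 11421.3.
k=1: B_{2}/(2)! × [f^{(1)}(32) − f^{(1)}(4)] = 1/12 × (64.0000 − 8.00000) = 4.66667.

S_1 ≈ 11426.0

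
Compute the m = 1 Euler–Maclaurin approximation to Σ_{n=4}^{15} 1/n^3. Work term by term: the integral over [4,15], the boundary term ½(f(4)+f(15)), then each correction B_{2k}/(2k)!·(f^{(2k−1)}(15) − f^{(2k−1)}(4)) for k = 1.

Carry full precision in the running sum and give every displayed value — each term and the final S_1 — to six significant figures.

S_1 ≈ 0.0379601

The integral term ∫_4^15 1/x^3 dx = 0.0290278.
Endpoint term: (f(4) + f(15))/2 = (0.0156250 + 0.000296296)/2 = 0.00796065.
Integral + boundary = 0.0369884.
k=1: B_{2}/(2)! × [f^{(1)}(15) − f^{(1)}(4)] = 1/12 × (-5.92593e-05 − (-0.0117188)) = 0.000971624.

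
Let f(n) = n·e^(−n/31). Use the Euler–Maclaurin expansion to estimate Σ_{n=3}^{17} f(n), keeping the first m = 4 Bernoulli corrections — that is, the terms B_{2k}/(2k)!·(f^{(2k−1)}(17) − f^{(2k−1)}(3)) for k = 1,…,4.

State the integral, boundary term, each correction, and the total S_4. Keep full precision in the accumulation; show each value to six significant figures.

∫_3^17 x·e^(−x/31) dx evaluates to 96.8929.
Endpoint term: (f(3) + f(17))/2 = (2.72328 + 9.82398)/2 = 6.27363.
So far: 103.167.
Correction k=1: B_{2}/2! · (f^{(1)}(17) − f^{(1)}(3)) = 1/12 · (0.260979 − 0.819913) = -0.0465779.
Running total after k=1: 103.120.
Correction k=2: B_{4}/4! · (f^{(3)}(17) − f^{(3)}(3)) = −1/720 · (0.00147424 − 0.00274239) = 1.76132e-06.
Running total after k=2: 103.120.
Correction k=3: B_{6}/6! · (f^{(5)}(17) − f^{(5)}(3)) = 1/30240 · (2.78554e-06 − 4.81955e-06) = -6.72623e-11.
Running total after k=3: 103.120.
Correction k=4: B_{8}/8! · (f^{(7)}(17) − f^{(7)}(3)) = −1/1209600 · (4.20084e-09 − 7.06079e-09) = 2.36437e-15.

S_4 ≈ 103.120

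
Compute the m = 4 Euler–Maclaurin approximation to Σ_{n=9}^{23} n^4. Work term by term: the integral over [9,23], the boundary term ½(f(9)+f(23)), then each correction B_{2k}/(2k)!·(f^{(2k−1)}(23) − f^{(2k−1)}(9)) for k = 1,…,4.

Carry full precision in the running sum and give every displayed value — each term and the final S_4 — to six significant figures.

∫_9^23 x^4 dx evaluates to 1.27546e+06.
½[f(9) + f(23)] = ½[6561.00 + 279841] = 143201.
So far: 1.41866e+06.
Order-1 term: 1/12 · (48668.0 − 2916.00) = 3812.67.
Running total after k=1: 1.42247e+06.
Order-2 term: −1/720 · (552.000 − 216.000) = -0.466667.
Running total after k=2: 1.42247e+06.
Order-3 term: 1/30240 · (0.00000 − 0.00000) = 0.00000.
Running total after k=3: 1.42247e+06.
Order-4 term: −1/1209600 · (0.00000 − 0.00000) = 0.00000.

S_4 ≈ 1.42247e+06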